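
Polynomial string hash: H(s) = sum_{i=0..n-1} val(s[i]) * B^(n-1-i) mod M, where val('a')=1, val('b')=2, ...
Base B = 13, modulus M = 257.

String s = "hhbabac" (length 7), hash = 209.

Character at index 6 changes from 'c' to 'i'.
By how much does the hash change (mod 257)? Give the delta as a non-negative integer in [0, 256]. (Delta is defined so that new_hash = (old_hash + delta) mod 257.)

Answer: 6

Derivation:
Delta formula: (val(new) - val(old)) * B^(n-1-k) mod M
  val('i') - val('c') = 9 - 3 = 6
  B^(n-1-k) = 13^0 mod 257 = 1
  Delta = 6 * 1 mod 257 = 6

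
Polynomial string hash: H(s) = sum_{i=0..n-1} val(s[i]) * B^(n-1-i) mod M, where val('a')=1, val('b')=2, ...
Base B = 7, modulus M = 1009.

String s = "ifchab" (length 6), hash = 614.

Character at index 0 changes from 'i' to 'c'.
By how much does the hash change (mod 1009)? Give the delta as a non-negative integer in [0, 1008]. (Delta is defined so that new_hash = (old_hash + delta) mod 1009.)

Delta formula: (val(new) - val(old)) * B^(n-1-k) mod M
  val('c') - val('i') = 3 - 9 = -6
  B^(n-1-k) = 7^5 mod 1009 = 663
  Delta = -6 * 663 mod 1009 = 58

Answer: 58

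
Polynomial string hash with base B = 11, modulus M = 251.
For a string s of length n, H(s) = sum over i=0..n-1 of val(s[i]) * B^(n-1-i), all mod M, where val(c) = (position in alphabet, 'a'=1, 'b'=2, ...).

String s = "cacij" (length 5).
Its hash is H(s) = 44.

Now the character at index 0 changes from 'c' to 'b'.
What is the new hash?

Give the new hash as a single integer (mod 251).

Answer: 212

Derivation:
val('c') = 3, val('b') = 2
Position k = 0, exponent = n-1-k = 4
B^4 mod M = 11^4 mod 251 = 83
Delta = (2 - 3) * 83 mod 251 = 168
New hash = (44 + 168) mod 251 = 212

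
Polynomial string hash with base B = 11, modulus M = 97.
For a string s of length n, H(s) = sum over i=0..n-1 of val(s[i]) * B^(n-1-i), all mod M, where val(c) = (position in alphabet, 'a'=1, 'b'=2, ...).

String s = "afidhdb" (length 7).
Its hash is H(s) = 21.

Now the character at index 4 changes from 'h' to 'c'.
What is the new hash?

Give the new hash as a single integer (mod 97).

Answer: 95

Derivation:
val('h') = 8, val('c') = 3
Position k = 4, exponent = n-1-k = 2
B^2 mod M = 11^2 mod 97 = 24
Delta = (3 - 8) * 24 mod 97 = 74
New hash = (21 + 74) mod 97 = 95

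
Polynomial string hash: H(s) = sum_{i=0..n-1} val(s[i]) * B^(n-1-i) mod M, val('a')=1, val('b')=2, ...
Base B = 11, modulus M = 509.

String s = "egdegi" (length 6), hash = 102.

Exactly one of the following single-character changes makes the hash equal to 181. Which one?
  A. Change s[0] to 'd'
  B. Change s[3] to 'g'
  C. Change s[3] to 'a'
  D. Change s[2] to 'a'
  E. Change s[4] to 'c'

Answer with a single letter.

Answer: D

Derivation:
Option A: s[0]='e'->'d', delta=(4-5)*11^5 mod 509 = 302, hash=102+302 mod 509 = 404
Option B: s[3]='e'->'g', delta=(7-5)*11^2 mod 509 = 242, hash=102+242 mod 509 = 344
Option C: s[3]='e'->'a', delta=(1-5)*11^2 mod 509 = 25, hash=102+25 mod 509 = 127
Option D: s[2]='d'->'a', delta=(1-4)*11^3 mod 509 = 79, hash=102+79 mod 509 = 181 <-- target
Option E: s[4]='g'->'c', delta=(3-7)*11^1 mod 509 = 465, hash=102+465 mod 509 = 58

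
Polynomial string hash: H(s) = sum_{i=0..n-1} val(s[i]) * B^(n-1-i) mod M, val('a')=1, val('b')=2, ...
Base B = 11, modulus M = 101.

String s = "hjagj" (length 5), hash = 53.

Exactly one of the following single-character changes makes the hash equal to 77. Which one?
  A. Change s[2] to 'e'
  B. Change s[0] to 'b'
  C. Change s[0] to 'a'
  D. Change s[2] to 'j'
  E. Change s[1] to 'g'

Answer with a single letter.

Answer: B

Derivation:
Option A: s[2]='a'->'e', delta=(5-1)*11^2 mod 101 = 80, hash=53+80 mod 101 = 32
Option B: s[0]='h'->'b', delta=(2-8)*11^4 mod 101 = 24, hash=53+24 mod 101 = 77 <-- target
Option C: s[0]='h'->'a', delta=(1-8)*11^4 mod 101 = 28, hash=53+28 mod 101 = 81
Option D: s[2]='a'->'j', delta=(10-1)*11^2 mod 101 = 79, hash=53+79 mod 101 = 31
Option E: s[1]='j'->'g', delta=(7-10)*11^3 mod 101 = 47, hash=53+47 mod 101 = 100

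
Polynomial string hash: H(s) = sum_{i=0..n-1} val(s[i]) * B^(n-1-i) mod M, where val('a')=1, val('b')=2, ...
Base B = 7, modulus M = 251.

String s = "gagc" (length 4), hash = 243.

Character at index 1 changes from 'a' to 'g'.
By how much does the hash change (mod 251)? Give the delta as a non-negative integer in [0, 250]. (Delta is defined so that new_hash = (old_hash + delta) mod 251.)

Delta formula: (val(new) - val(old)) * B^(n-1-k) mod M
  val('g') - val('a') = 7 - 1 = 6
  B^(n-1-k) = 7^2 mod 251 = 49
  Delta = 6 * 49 mod 251 = 43

Answer: 43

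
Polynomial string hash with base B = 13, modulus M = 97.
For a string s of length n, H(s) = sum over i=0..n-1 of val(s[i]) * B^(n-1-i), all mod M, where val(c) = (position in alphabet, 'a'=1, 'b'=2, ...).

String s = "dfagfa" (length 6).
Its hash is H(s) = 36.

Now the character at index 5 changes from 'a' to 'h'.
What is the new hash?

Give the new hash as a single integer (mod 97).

val('a') = 1, val('h') = 8
Position k = 5, exponent = n-1-k = 0
B^0 mod M = 13^0 mod 97 = 1
Delta = (8 - 1) * 1 mod 97 = 7
New hash = (36 + 7) mod 97 = 43

Answer: 43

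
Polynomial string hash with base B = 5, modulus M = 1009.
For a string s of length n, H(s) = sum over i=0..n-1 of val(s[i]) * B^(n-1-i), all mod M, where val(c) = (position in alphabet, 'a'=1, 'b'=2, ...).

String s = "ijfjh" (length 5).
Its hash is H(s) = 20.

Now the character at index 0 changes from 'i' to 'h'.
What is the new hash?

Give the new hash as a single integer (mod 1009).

val('i') = 9, val('h') = 8
Position k = 0, exponent = n-1-k = 4
B^4 mod M = 5^4 mod 1009 = 625
Delta = (8 - 9) * 625 mod 1009 = 384
New hash = (20 + 384) mod 1009 = 404

Answer: 404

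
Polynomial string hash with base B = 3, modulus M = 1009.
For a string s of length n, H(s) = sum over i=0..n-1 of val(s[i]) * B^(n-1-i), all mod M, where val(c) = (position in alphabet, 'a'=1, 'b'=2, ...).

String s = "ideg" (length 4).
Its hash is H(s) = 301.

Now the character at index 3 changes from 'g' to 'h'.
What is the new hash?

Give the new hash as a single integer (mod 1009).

val('g') = 7, val('h') = 8
Position k = 3, exponent = n-1-k = 0
B^0 mod M = 3^0 mod 1009 = 1
Delta = (8 - 7) * 1 mod 1009 = 1
New hash = (301 + 1) mod 1009 = 302

Answer: 302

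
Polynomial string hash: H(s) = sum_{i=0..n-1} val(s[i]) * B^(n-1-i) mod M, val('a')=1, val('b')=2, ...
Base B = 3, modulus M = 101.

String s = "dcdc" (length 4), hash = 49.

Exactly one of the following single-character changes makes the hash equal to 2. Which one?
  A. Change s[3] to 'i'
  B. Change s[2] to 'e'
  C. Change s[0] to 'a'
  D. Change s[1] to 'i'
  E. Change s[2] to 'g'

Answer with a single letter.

Option A: s[3]='c'->'i', delta=(9-3)*3^0 mod 101 = 6, hash=49+6 mod 101 = 55
Option B: s[2]='d'->'e', delta=(5-4)*3^1 mod 101 = 3, hash=49+3 mod 101 = 52
Option C: s[0]='d'->'a', delta=(1-4)*3^3 mod 101 = 20, hash=49+20 mod 101 = 69
Option D: s[1]='c'->'i', delta=(9-3)*3^2 mod 101 = 54, hash=49+54 mod 101 = 2 <-- target
Option E: s[2]='d'->'g', delta=(7-4)*3^1 mod 101 = 9, hash=49+9 mod 101 = 58

Answer: D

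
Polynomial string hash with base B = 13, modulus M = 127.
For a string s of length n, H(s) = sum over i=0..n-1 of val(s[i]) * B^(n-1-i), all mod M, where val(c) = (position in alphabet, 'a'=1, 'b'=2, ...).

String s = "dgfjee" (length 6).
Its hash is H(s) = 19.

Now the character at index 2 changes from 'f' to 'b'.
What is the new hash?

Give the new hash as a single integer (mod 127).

val('f') = 6, val('b') = 2
Position k = 2, exponent = n-1-k = 3
B^3 mod M = 13^3 mod 127 = 38
Delta = (2 - 6) * 38 mod 127 = 102
New hash = (19 + 102) mod 127 = 121

Answer: 121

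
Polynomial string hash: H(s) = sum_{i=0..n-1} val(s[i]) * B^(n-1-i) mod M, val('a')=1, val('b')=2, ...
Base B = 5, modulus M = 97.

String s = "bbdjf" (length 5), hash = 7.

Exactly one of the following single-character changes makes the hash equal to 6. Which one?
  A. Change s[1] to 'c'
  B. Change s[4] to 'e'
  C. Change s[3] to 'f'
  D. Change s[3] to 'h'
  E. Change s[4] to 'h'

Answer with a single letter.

Answer: B

Derivation:
Option A: s[1]='b'->'c', delta=(3-2)*5^3 mod 97 = 28, hash=7+28 mod 97 = 35
Option B: s[4]='f'->'e', delta=(5-6)*5^0 mod 97 = 96, hash=7+96 mod 97 = 6 <-- target
Option C: s[3]='j'->'f', delta=(6-10)*5^1 mod 97 = 77, hash=7+77 mod 97 = 84
Option D: s[3]='j'->'h', delta=(8-10)*5^1 mod 97 = 87, hash=7+87 mod 97 = 94
Option E: s[4]='f'->'h', delta=(8-6)*5^0 mod 97 = 2, hash=7+2 mod 97 = 9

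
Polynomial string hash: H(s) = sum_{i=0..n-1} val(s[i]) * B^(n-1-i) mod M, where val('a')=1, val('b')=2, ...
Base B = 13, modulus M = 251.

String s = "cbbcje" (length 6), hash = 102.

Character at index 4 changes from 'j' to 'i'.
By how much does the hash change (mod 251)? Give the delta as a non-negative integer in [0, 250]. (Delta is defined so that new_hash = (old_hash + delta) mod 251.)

Answer: 238

Derivation:
Delta formula: (val(new) - val(old)) * B^(n-1-k) mod M
  val('i') - val('j') = 9 - 10 = -1
  B^(n-1-k) = 13^1 mod 251 = 13
  Delta = -1 * 13 mod 251 = 238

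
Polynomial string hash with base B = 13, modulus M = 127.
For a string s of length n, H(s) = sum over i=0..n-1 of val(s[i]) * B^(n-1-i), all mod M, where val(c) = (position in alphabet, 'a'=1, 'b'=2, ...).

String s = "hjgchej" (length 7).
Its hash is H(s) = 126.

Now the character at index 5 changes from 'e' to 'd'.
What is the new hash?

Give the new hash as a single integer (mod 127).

Answer: 113

Derivation:
val('e') = 5, val('d') = 4
Position k = 5, exponent = n-1-k = 1
B^1 mod M = 13^1 mod 127 = 13
Delta = (4 - 5) * 13 mod 127 = 114
New hash = (126 + 114) mod 127 = 113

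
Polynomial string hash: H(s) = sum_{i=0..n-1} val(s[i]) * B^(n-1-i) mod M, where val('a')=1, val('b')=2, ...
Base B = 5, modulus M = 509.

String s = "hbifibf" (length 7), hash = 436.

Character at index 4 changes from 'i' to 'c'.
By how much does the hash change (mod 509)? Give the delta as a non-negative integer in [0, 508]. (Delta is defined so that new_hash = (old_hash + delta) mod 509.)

Delta formula: (val(new) - val(old)) * B^(n-1-k) mod M
  val('c') - val('i') = 3 - 9 = -6
  B^(n-1-k) = 5^2 mod 509 = 25
  Delta = -6 * 25 mod 509 = 359

Answer: 359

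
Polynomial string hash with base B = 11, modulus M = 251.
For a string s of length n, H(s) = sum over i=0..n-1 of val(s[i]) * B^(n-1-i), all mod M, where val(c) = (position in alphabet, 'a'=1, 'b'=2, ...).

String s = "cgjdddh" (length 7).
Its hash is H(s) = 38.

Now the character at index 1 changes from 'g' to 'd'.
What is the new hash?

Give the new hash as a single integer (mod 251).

val('g') = 7, val('d') = 4
Position k = 1, exponent = n-1-k = 5
B^5 mod M = 11^5 mod 251 = 160
Delta = (4 - 7) * 160 mod 251 = 22
New hash = (38 + 22) mod 251 = 60

Answer: 60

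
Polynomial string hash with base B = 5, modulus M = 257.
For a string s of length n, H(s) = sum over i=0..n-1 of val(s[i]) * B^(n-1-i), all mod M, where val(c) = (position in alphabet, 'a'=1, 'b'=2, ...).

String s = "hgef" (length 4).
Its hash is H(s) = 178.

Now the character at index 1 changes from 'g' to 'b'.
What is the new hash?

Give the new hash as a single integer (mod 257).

val('g') = 7, val('b') = 2
Position k = 1, exponent = n-1-k = 2
B^2 mod M = 5^2 mod 257 = 25
Delta = (2 - 7) * 25 mod 257 = 132
New hash = (178 + 132) mod 257 = 53

Answer: 53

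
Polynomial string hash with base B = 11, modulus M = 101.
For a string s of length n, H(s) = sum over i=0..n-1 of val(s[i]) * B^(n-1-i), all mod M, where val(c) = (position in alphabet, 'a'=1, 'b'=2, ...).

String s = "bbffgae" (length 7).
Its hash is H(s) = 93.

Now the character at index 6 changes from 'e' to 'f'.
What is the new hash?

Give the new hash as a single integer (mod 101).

val('e') = 5, val('f') = 6
Position k = 6, exponent = n-1-k = 0
B^0 mod M = 11^0 mod 101 = 1
Delta = (6 - 5) * 1 mod 101 = 1
New hash = (93 + 1) mod 101 = 94

Answer: 94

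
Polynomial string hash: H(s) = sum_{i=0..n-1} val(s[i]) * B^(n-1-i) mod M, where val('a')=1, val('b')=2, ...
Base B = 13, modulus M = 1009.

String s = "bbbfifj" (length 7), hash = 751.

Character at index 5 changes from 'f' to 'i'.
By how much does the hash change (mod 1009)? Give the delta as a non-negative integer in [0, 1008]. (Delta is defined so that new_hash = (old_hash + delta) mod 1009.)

Answer: 39

Derivation:
Delta formula: (val(new) - val(old)) * B^(n-1-k) mod M
  val('i') - val('f') = 9 - 6 = 3
  B^(n-1-k) = 13^1 mod 1009 = 13
  Delta = 3 * 13 mod 1009 = 39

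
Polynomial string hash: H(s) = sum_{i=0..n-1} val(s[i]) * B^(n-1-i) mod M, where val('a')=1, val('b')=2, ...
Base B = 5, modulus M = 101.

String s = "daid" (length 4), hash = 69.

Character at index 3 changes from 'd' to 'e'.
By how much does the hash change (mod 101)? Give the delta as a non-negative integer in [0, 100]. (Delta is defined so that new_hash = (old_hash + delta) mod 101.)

Answer: 1

Derivation:
Delta formula: (val(new) - val(old)) * B^(n-1-k) mod M
  val('e') - val('d') = 5 - 4 = 1
  B^(n-1-k) = 5^0 mod 101 = 1
  Delta = 1 * 1 mod 101 = 1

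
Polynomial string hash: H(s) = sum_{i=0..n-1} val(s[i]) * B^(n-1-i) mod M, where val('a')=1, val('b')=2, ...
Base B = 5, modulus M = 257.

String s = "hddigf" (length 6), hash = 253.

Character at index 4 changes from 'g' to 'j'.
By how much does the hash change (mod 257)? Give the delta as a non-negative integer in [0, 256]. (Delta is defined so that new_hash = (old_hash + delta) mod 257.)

Answer: 15

Derivation:
Delta formula: (val(new) - val(old)) * B^(n-1-k) mod M
  val('j') - val('g') = 10 - 7 = 3
  B^(n-1-k) = 5^1 mod 257 = 5
  Delta = 3 * 5 mod 257 = 15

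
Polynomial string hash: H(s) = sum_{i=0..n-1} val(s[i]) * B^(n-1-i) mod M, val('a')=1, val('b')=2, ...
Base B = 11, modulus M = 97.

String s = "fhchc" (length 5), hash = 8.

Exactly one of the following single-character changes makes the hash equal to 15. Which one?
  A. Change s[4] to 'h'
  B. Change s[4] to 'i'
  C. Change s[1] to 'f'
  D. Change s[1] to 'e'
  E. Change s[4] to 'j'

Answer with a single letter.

Option A: s[4]='c'->'h', delta=(8-3)*11^0 mod 97 = 5, hash=8+5 mod 97 = 13
Option B: s[4]='c'->'i', delta=(9-3)*11^0 mod 97 = 6, hash=8+6 mod 97 = 14
Option C: s[1]='h'->'f', delta=(6-8)*11^3 mod 97 = 54, hash=8+54 mod 97 = 62
Option D: s[1]='h'->'e', delta=(5-8)*11^3 mod 97 = 81, hash=8+81 mod 97 = 89
Option E: s[4]='c'->'j', delta=(10-3)*11^0 mod 97 = 7, hash=8+7 mod 97 = 15 <-- target

Answer: E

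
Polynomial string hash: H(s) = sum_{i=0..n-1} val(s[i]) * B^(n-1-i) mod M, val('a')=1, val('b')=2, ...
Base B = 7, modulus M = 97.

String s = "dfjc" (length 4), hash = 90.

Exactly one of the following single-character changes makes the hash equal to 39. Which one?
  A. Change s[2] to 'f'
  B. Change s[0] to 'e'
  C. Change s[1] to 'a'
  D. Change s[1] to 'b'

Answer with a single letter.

Answer: C

Derivation:
Option A: s[2]='j'->'f', delta=(6-10)*7^1 mod 97 = 69, hash=90+69 mod 97 = 62
Option B: s[0]='d'->'e', delta=(5-4)*7^3 mod 97 = 52, hash=90+52 mod 97 = 45
Option C: s[1]='f'->'a', delta=(1-6)*7^2 mod 97 = 46, hash=90+46 mod 97 = 39 <-- target
Option D: s[1]='f'->'b', delta=(2-6)*7^2 mod 97 = 95, hash=90+95 mod 97 = 88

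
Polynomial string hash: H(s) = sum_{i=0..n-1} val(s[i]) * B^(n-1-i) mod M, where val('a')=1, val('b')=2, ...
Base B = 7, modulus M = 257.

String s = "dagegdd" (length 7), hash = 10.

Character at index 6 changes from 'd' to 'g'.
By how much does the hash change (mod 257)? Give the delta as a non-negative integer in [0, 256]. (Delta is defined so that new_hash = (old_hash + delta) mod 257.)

Delta formula: (val(new) - val(old)) * B^(n-1-k) mod M
  val('g') - val('d') = 7 - 4 = 3
  B^(n-1-k) = 7^0 mod 257 = 1
  Delta = 3 * 1 mod 257 = 3

Answer: 3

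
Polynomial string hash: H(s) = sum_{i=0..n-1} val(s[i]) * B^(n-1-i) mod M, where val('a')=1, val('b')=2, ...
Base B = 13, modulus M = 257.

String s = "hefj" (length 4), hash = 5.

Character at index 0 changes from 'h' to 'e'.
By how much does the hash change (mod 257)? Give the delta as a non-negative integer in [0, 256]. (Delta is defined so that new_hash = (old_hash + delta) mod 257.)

Answer: 91

Derivation:
Delta formula: (val(new) - val(old)) * B^(n-1-k) mod M
  val('e') - val('h') = 5 - 8 = -3
  B^(n-1-k) = 13^3 mod 257 = 141
  Delta = -3 * 141 mod 257 = 91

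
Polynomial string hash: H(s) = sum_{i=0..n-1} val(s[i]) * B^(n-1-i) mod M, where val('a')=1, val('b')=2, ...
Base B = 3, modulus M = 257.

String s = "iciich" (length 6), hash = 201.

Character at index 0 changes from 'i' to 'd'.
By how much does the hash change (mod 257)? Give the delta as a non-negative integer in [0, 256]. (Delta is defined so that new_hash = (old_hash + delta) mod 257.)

Answer: 70

Derivation:
Delta formula: (val(new) - val(old)) * B^(n-1-k) mod M
  val('d') - val('i') = 4 - 9 = -5
  B^(n-1-k) = 3^5 mod 257 = 243
  Delta = -5 * 243 mod 257 = 70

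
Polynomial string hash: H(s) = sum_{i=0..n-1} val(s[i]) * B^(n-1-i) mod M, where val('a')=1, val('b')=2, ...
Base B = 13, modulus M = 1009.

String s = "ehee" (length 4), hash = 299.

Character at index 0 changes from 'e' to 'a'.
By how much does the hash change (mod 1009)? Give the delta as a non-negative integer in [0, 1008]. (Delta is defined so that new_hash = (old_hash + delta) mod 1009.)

Delta formula: (val(new) - val(old)) * B^(n-1-k) mod M
  val('a') - val('e') = 1 - 5 = -4
  B^(n-1-k) = 13^3 mod 1009 = 179
  Delta = -4 * 179 mod 1009 = 293

Answer: 293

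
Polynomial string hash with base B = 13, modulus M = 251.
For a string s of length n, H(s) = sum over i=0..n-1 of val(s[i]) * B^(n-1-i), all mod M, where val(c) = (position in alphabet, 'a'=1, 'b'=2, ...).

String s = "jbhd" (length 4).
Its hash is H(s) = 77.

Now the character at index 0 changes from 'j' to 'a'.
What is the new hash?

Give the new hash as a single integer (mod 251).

val('j') = 10, val('a') = 1
Position k = 0, exponent = n-1-k = 3
B^3 mod M = 13^3 mod 251 = 189
Delta = (1 - 10) * 189 mod 251 = 56
New hash = (77 + 56) mod 251 = 133

Answer: 133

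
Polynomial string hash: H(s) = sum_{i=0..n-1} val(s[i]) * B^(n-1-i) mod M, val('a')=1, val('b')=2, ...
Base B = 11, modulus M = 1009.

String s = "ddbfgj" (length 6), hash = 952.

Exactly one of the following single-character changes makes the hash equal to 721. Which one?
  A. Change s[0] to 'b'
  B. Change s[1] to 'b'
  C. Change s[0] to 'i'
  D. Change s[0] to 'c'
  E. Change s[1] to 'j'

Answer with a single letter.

Answer: A

Derivation:
Option A: s[0]='d'->'b', delta=(2-4)*11^5 mod 1009 = 778, hash=952+778 mod 1009 = 721 <-- target
Option B: s[1]='d'->'b', delta=(2-4)*11^4 mod 1009 = 988, hash=952+988 mod 1009 = 931
Option C: s[0]='d'->'i', delta=(9-4)*11^5 mod 1009 = 73, hash=952+73 mod 1009 = 16
Option D: s[0]='d'->'c', delta=(3-4)*11^5 mod 1009 = 389, hash=952+389 mod 1009 = 332
Option E: s[1]='d'->'j', delta=(10-4)*11^4 mod 1009 = 63, hash=952+63 mod 1009 = 6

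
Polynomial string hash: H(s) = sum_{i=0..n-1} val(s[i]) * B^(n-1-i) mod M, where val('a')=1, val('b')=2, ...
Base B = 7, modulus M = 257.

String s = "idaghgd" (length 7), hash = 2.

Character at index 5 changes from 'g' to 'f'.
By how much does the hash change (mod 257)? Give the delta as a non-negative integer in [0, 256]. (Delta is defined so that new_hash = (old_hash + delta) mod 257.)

Delta formula: (val(new) - val(old)) * B^(n-1-k) mod M
  val('f') - val('g') = 6 - 7 = -1
  B^(n-1-k) = 7^1 mod 257 = 7
  Delta = -1 * 7 mod 257 = 250

Answer: 250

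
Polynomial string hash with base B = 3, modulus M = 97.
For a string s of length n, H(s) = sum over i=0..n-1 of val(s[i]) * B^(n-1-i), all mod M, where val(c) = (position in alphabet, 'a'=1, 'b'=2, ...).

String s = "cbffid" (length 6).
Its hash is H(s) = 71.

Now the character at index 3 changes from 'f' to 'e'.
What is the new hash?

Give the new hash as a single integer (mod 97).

val('f') = 6, val('e') = 5
Position k = 3, exponent = n-1-k = 2
B^2 mod M = 3^2 mod 97 = 9
Delta = (5 - 6) * 9 mod 97 = 88
New hash = (71 + 88) mod 97 = 62

Answer: 62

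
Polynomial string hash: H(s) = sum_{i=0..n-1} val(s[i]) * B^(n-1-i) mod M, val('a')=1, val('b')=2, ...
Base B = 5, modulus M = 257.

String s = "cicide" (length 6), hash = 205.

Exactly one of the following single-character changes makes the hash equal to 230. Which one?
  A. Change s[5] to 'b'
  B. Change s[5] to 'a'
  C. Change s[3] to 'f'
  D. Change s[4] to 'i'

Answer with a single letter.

Option A: s[5]='e'->'b', delta=(2-5)*5^0 mod 257 = 254, hash=205+254 mod 257 = 202
Option B: s[5]='e'->'a', delta=(1-5)*5^0 mod 257 = 253, hash=205+253 mod 257 = 201
Option C: s[3]='i'->'f', delta=(6-9)*5^2 mod 257 = 182, hash=205+182 mod 257 = 130
Option D: s[4]='d'->'i', delta=(9-4)*5^1 mod 257 = 25, hash=205+25 mod 257 = 230 <-- target

Answer: D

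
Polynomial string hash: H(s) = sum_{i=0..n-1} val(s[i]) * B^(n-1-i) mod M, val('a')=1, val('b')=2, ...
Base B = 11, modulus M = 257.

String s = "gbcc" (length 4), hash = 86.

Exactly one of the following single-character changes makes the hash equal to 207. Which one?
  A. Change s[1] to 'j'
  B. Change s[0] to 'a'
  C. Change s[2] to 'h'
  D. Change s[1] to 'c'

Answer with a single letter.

Option A: s[1]='b'->'j', delta=(10-2)*11^2 mod 257 = 197, hash=86+197 mod 257 = 26
Option B: s[0]='g'->'a', delta=(1-7)*11^3 mod 257 = 238, hash=86+238 mod 257 = 67
Option C: s[2]='c'->'h', delta=(8-3)*11^1 mod 257 = 55, hash=86+55 mod 257 = 141
Option D: s[1]='b'->'c', delta=(3-2)*11^2 mod 257 = 121, hash=86+121 mod 257 = 207 <-- target

Answer: D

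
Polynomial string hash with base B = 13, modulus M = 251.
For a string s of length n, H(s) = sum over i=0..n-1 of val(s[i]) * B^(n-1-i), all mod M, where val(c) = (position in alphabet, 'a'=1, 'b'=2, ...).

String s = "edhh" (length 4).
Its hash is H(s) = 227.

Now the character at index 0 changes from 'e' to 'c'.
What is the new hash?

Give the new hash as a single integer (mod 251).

val('e') = 5, val('c') = 3
Position k = 0, exponent = n-1-k = 3
B^3 mod M = 13^3 mod 251 = 189
Delta = (3 - 5) * 189 mod 251 = 124
New hash = (227 + 124) mod 251 = 100

Answer: 100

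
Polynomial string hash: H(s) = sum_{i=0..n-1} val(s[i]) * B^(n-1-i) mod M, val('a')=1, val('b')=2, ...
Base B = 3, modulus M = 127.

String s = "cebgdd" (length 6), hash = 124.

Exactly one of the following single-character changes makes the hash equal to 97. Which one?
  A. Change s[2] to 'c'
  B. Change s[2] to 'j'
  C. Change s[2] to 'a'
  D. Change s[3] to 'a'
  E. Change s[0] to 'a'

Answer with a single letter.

Option A: s[2]='b'->'c', delta=(3-2)*3^3 mod 127 = 27, hash=124+27 mod 127 = 24
Option B: s[2]='b'->'j', delta=(10-2)*3^3 mod 127 = 89, hash=124+89 mod 127 = 86
Option C: s[2]='b'->'a', delta=(1-2)*3^3 mod 127 = 100, hash=124+100 mod 127 = 97 <-- target
Option D: s[3]='g'->'a', delta=(1-7)*3^2 mod 127 = 73, hash=124+73 mod 127 = 70
Option E: s[0]='c'->'a', delta=(1-3)*3^5 mod 127 = 22, hash=124+22 mod 127 = 19

Answer: C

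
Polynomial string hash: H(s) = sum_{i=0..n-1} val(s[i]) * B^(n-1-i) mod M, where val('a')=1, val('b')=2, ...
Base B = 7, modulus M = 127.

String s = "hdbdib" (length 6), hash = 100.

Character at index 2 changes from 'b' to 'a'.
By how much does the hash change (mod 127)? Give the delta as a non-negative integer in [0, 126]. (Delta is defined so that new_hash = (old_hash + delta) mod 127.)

Answer: 38

Derivation:
Delta formula: (val(new) - val(old)) * B^(n-1-k) mod M
  val('a') - val('b') = 1 - 2 = -1
  B^(n-1-k) = 7^3 mod 127 = 89
  Delta = -1 * 89 mod 127 = 38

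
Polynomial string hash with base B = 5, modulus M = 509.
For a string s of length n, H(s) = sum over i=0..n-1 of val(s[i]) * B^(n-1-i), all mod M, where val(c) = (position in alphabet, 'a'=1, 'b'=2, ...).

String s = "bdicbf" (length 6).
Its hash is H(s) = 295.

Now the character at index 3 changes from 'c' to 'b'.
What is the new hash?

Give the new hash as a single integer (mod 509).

val('c') = 3, val('b') = 2
Position k = 3, exponent = n-1-k = 2
B^2 mod M = 5^2 mod 509 = 25
Delta = (2 - 3) * 25 mod 509 = 484
New hash = (295 + 484) mod 509 = 270

Answer: 270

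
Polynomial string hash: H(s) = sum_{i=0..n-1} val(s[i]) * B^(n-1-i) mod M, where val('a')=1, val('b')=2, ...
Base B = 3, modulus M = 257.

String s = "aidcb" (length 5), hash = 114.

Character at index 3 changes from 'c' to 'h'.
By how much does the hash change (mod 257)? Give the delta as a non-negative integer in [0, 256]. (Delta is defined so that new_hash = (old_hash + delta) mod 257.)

Answer: 15

Derivation:
Delta formula: (val(new) - val(old)) * B^(n-1-k) mod M
  val('h') - val('c') = 8 - 3 = 5
  B^(n-1-k) = 3^1 mod 257 = 3
  Delta = 5 * 3 mod 257 = 15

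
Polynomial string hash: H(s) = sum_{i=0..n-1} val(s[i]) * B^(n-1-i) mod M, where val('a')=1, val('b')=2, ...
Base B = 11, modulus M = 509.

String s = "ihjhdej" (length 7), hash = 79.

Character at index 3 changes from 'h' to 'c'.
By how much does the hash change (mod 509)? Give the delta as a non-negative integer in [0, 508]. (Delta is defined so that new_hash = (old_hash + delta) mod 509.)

Answer: 471

Derivation:
Delta formula: (val(new) - val(old)) * B^(n-1-k) mod M
  val('c') - val('h') = 3 - 8 = -5
  B^(n-1-k) = 11^3 mod 509 = 313
  Delta = -5 * 313 mod 509 = 471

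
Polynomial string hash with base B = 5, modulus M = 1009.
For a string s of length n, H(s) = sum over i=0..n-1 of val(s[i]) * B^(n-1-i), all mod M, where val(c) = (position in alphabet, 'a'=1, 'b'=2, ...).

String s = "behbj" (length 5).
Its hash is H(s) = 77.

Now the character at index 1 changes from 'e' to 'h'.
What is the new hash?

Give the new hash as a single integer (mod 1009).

Answer: 452

Derivation:
val('e') = 5, val('h') = 8
Position k = 1, exponent = n-1-k = 3
B^3 mod M = 5^3 mod 1009 = 125
Delta = (8 - 5) * 125 mod 1009 = 375
New hash = (77 + 375) mod 1009 = 452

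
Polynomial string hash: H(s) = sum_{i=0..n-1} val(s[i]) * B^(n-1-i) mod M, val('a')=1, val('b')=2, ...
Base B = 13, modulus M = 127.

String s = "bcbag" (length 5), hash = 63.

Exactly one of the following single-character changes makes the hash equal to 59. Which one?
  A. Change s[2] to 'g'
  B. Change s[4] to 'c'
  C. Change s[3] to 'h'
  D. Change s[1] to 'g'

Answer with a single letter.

Option A: s[2]='b'->'g', delta=(7-2)*13^2 mod 127 = 83, hash=63+83 mod 127 = 19
Option B: s[4]='g'->'c', delta=(3-7)*13^0 mod 127 = 123, hash=63+123 mod 127 = 59 <-- target
Option C: s[3]='a'->'h', delta=(8-1)*13^1 mod 127 = 91, hash=63+91 mod 127 = 27
Option D: s[1]='c'->'g', delta=(7-3)*13^3 mod 127 = 25, hash=63+25 mod 127 = 88

Answer: B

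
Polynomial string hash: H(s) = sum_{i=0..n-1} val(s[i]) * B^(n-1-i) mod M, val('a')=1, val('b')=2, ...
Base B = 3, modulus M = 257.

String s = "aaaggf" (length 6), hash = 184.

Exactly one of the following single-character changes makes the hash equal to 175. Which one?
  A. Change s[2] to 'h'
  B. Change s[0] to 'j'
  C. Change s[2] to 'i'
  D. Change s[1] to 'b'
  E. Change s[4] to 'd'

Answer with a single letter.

Answer: E

Derivation:
Option A: s[2]='a'->'h', delta=(8-1)*3^3 mod 257 = 189, hash=184+189 mod 257 = 116
Option B: s[0]='a'->'j', delta=(10-1)*3^5 mod 257 = 131, hash=184+131 mod 257 = 58
Option C: s[2]='a'->'i', delta=(9-1)*3^3 mod 257 = 216, hash=184+216 mod 257 = 143
Option D: s[1]='a'->'b', delta=(2-1)*3^4 mod 257 = 81, hash=184+81 mod 257 = 8
Option E: s[4]='g'->'d', delta=(4-7)*3^1 mod 257 = 248, hash=184+248 mod 257 = 175 <-- target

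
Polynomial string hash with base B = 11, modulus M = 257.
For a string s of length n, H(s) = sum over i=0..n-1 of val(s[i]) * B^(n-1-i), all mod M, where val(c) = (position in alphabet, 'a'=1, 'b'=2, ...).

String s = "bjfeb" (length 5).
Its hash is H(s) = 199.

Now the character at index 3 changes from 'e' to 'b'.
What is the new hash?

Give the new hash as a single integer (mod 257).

Answer: 166

Derivation:
val('e') = 5, val('b') = 2
Position k = 3, exponent = n-1-k = 1
B^1 mod M = 11^1 mod 257 = 11
Delta = (2 - 5) * 11 mod 257 = 224
New hash = (199 + 224) mod 257 = 166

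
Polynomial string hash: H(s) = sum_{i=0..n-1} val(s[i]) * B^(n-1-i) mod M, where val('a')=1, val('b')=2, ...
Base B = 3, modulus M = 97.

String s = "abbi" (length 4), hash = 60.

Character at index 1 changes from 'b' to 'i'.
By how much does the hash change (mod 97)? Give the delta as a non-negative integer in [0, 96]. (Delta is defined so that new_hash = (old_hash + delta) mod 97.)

Answer: 63

Derivation:
Delta formula: (val(new) - val(old)) * B^(n-1-k) mod M
  val('i') - val('b') = 9 - 2 = 7
  B^(n-1-k) = 3^2 mod 97 = 9
  Delta = 7 * 9 mod 97 = 63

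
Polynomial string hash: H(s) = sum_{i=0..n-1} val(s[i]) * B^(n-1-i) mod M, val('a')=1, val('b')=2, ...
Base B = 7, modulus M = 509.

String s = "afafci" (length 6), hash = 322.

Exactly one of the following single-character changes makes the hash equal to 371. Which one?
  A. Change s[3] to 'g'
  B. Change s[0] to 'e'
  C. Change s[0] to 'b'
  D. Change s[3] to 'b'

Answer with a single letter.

Option A: s[3]='f'->'g', delta=(7-6)*7^2 mod 509 = 49, hash=322+49 mod 509 = 371 <-- target
Option B: s[0]='a'->'e', delta=(5-1)*7^5 mod 509 = 40, hash=322+40 mod 509 = 362
Option C: s[0]='a'->'b', delta=(2-1)*7^5 mod 509 = 10, hash=322+10 mod 509 = 332
Option D: s[3]='f'->'b', delta=(2-6)*7^2 mod 509 = 313, hash=322+313 mod 509 = 126

Answer: A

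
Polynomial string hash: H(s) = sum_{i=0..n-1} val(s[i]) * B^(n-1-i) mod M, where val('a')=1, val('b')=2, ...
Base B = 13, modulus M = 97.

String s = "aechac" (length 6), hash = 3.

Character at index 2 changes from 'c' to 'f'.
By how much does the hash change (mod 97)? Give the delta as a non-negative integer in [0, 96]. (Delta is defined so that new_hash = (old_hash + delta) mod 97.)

Delta formula: (val(new) - val(old)) * B^(n-1-k) mod M
  val('f') - val('c') = 6 - 3 = 3
  B^(n-1-k) = 13^3 mod 97 = 63
  Delta = 3 * 63 mod 97 = 92

Answer: 92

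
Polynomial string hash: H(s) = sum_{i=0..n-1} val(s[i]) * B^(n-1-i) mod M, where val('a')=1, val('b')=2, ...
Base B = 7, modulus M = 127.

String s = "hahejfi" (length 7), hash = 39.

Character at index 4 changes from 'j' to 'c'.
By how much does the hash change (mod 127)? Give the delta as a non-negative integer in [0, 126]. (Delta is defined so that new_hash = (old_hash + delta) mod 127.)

Answer: 38

Derivation:
Delta formula: (val(new) - val(old)) * B^(n-1-k) mod M
  val('c') - val('j') = 3 - 10 = -7
  B^(n-1-k) = 7^2 mod 127 = 49
  Delta = -7 * 49 mod 127 = 38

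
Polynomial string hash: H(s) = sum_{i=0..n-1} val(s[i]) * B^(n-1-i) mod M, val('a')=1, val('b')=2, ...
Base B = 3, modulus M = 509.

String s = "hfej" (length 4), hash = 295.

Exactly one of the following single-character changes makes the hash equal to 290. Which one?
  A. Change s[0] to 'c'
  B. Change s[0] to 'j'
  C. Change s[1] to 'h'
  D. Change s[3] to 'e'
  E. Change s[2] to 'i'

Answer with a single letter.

Option A: s[0]='h'->'c', delta=(3-8)*3^3 mod 509 = 374, hash=295+374 mod 509 = 160
Option B: s[0]='h'->'j', delta=(10-8)*3^3 mod 509 = 54, hash=295+54 mod 509 = 349
Option C: s[1]='f'->'h', delta=(8-6)*3^2 mod 509 = 18, hash=295+18 mod 509 = 313
Option D: s[3]='j'->'e', delta=(5-10)*3^0 mod 509 = 504, hash=295+504 mod 509 = 290 <-- target
Option E: s[2]='e'->'i', delta=(9-5)*3^1 mod 509 = 12, hash=295+12 mod 509 = 307

Answer: D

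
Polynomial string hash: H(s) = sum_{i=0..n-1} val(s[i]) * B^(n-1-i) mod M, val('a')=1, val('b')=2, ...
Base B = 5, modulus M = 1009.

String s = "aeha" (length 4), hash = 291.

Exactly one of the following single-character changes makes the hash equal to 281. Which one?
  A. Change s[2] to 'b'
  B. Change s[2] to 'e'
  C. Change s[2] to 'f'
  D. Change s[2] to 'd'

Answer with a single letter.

Option A: s[2]='h'->'b', delta=(2-8)*5^1 mod 1009 = 979, hash=291+979 mod 1009 = 261
Option B: s[2]='h'->'e', delta=(5-8)*5^1 mod 1009 = 994, hash=291+994 mod 1009 = 276
Option C: s[2]='h'->'f', delta=(6-8)*5^1 mod 1009 = 999, hash=291+999 mod 1009 = 281 <-- target
Option D: s[2]='h'->'d', delta=(4-8)*5^1 mod 1009 = 989, hash=291+989 mod 1009 = 271

Answer: C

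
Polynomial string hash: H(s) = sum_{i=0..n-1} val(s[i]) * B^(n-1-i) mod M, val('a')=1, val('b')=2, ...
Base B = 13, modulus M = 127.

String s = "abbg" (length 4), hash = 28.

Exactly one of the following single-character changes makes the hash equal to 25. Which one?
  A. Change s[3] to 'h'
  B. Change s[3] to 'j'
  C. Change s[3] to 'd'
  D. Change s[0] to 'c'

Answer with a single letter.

Answer: C

Derivation:
Option A: s[3]='g'->'h', delta=(8-7)*13^0 mod 127 = 1, hash=28+1 mod 127 = 29
Option B: s[3]='g'->'j', delta=(10-7)*13^0 mod 127 = 3, hash=28+3 mod 127 = 31
Option C: s[3]='g'->'d', delta=(4-7)*13^0 mod 127 = 124, hash=28+124 mod 127 = 25 <-- target
Option D: s[0]='a'->'c', delta=(3-1)*13^3 mod 127 = 76, hash=28+76 mod 127 = 104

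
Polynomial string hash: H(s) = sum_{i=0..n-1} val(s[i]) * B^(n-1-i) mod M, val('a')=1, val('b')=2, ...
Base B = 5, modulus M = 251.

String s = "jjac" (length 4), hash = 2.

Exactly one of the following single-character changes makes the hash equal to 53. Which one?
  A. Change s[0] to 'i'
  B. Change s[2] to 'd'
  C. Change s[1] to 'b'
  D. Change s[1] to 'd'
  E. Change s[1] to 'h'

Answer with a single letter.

Option A: s[0]='j'->'i', delta=(9-10)*5^3 mod 251 = 126, hash=2+126 mod 251 = 128
Option B: s[2]='a'->'d', delta=(4-1)*5^1 mod 251 = 15, hash=2+15 mod 251 = 17
Option C: s[1]='j'->'b', delta=(2-10)*5^2 mod 251 = 51, hash=2+51 mod 251 = 53 <-- target
Option D: s[1]='j'->'d', delta=(4-10)*5^2 mod 251 = 101, hash=2+101 mod 251 = 103
Option E: s[1]='j'->'h', delta=(8-10)*5^2 mod 251 = 201, hash=2+201 mod 251 = 203

Answer: C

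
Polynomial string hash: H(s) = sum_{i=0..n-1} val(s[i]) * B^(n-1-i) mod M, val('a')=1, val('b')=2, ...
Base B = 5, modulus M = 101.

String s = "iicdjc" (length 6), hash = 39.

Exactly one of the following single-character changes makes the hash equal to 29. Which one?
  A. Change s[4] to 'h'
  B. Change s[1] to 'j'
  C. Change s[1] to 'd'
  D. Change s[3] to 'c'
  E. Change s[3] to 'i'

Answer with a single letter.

Option A: s[4]='j'->'h', delta=(8-10)*5^1 mod 101 = 91, hash=39+91 mod 101 = 29 <-- target
Option B: s[1]='i'->'j', delta=(10-9)*5^4 mod 101 = 19, hash=39+19 mod 101 = 58
Option C: s[1]='i'->'d', delta=(4-9)*5^4 mod 101 = 6, hash=39+6 mod 101 = 45
Option D: s[3]='d'->'c', delta=(3-4)*5^2 mod 101 = 76, hash=39+76 mod 101 = 14
Option E: s[3]='d'->'i', delta=(9-4)*5^2 mod 101 = 24, hash=39+24 mod 101 = 63

Answer: A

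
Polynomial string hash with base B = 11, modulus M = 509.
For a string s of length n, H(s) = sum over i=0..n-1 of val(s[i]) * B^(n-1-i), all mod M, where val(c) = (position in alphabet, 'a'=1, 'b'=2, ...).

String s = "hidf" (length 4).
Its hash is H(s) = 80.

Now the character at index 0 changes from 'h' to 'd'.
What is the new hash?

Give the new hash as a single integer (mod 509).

Answer: 355

Derivation:
val('h') = 8, val('d') = 4
Position k = 0, exponent = n-1-k = 3
B^3 mod M = 11^3 mod 509 = 313
Delta = (4 - 8) * 313 mod 509 = 275
New hash = (80 + 275) mod 509 = 355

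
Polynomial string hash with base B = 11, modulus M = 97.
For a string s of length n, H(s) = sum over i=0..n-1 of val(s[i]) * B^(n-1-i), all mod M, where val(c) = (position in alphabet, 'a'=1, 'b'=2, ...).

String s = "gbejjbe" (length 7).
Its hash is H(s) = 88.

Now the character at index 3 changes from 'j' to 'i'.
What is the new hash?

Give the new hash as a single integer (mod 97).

val('j') = 10, val('i') = 9
Position k = 3, exponent = n-1-k = 3
B^3 mod M = 11^3 mod 97 = 70
Delta = (9 - 10) * 70 mod 97 = 27
New hash = (88 + 27) mod 97 = 18

Answer: 18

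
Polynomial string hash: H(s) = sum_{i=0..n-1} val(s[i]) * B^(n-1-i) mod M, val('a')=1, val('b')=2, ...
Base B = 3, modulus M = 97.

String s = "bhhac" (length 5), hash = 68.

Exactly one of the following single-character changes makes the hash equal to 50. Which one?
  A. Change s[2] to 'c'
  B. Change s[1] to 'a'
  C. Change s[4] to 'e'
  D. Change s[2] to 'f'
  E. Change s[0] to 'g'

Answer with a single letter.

Answer: D

Derivation:
Option A: s[2]='h'->'c', delta=(3-8)*3^2 mod 97 = 52, hash=68+52 mod 97 = 23
Option B: s[1]='h'->'a', delta=(1-8)*3^3 mod 97 = 5, hash=68+5 mod 97 = 73
Option C: s[4]='c'->'e', delta=(5-3)*3^0 mod 97 = 2, hash=68+2 mod 97 = 70
Option D: s[2]='h'->'f', delta=(6-8)*3^2 mod 97 = 79, hash=68+79 mod 97 = 50 <-- target
Option E: s[0]='b'->'g', delta=(7-2)*3^4 mod 97 = 17, hash=68+17 mod 97 = 85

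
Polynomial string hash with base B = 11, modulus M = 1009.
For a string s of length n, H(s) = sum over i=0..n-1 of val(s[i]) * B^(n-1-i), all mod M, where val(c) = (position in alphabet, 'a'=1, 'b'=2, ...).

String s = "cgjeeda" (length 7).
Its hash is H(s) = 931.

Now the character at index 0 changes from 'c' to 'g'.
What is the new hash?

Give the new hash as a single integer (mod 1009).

Answer: 968

Derivation:
val('c') = 3, val('g') = 7
Position k = 0, exponent = n-1-k = 6
B^6 mod M = 11^6 mod 1009 = 766
Delta = (7 - 3) * 766 mod 1009 = 37
New hash = (931 + 37) mod 1009 = 968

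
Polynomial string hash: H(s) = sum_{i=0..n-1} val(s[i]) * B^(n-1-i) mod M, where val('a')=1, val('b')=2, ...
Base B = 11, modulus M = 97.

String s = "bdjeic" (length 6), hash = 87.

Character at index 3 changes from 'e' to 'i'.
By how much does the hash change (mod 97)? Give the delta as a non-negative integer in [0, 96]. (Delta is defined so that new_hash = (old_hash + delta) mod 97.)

Delta formula: (val(new) - val(old)) * B^(n-1-k) mod M
  val('i') - val('e') = 9 - 5 = 4
  B^(n-1-k) = 11^2 mod 97 = 24
  Delta = 4 * 24 mod 97 = 96

Answer: 96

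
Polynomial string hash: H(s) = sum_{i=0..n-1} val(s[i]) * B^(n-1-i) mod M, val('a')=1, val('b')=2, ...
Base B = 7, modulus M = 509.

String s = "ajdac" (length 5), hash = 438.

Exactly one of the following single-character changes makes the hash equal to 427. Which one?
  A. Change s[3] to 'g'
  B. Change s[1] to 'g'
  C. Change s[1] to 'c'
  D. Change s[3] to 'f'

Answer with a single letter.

Option A: s[3]='a'->'g', delta=(7-1)*7^1 mod 509 = 42, hash=438+42 mod 509 = 480
Option B: s[1]='j'->'g', delta=(7-10)*7^3 mod 509 = 498, hash=438+498 mod 509 = 427 <-- target
Option C: s[1]='j'->'c', delta=(3-10)*7^3 mod 509 = 144, hash=438+144 mod 509 = 73
Option D: s[3]='a'->'f', delta=(6-1)*7^1 mod 509 = 35, hash=438+35 mod 509 = 473

Answer: B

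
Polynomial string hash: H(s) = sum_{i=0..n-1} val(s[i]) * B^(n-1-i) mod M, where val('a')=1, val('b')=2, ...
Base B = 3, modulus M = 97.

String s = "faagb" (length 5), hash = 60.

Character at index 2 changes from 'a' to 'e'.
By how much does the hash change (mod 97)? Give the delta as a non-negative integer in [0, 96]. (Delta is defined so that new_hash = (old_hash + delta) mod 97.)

Answer: 36

Derivation:
Delta formula: (val(new) - val(old)) * B^(n-1-k) mod M
  val('e') - val('a') = 5 - 1 = 4
  B^(n-1-k) = 3^2 mod 97 = 9
  Delta = 4 * 9 mod 97 = 36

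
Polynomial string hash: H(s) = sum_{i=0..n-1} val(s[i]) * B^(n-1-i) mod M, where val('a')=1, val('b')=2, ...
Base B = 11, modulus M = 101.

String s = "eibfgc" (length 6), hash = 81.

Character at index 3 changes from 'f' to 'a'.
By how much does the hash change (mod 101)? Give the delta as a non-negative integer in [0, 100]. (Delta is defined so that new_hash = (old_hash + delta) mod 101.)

Delta formula: (val(new) - val(old)) * B^(n-1-k) mod M
  val('a') - val('f') = 1 - 6 = -5
  B^(n-1-k) = 11^2 mod 101 = 20
  Delta = -5 * 20 mod 101 = 1

Answer: 1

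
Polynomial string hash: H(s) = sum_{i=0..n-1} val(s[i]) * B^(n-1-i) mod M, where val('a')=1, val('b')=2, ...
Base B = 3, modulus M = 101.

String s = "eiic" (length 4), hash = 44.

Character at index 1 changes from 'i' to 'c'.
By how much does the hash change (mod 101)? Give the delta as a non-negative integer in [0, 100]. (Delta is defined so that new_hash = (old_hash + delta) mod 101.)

Answer: 47

Derivation:
Delta formula: (val(new) - val(old)) * B^(n-1-k) mod M
  val('c') - val('i') = 3 - 9 = -6
  B^(n-1-k) = 3^2 mod 101 = 9
  Delta = -6 * 9 mod 101 = 47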